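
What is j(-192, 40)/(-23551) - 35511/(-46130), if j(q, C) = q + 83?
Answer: 120192533/155201090 ≈ 0.77443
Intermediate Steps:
j(q, C) = 83 + q
j(-192, 40)/(-23551) - 35511/(-46130) = (83 - 192)/(-23551) - 35511/(-46130) = -109*(-1/23551) - 35511*(-1/46130) = 109/23551 + 5073/6590 = 120192533/155201090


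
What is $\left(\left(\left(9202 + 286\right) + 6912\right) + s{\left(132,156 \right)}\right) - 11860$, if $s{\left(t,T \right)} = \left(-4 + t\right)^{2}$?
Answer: $20924$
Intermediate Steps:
$\left(\left(\left(9202 + 286\right) + 6912\right) + s{\left(132,156 \right)}\right) - 11860 = \left(\left(\left(9202 + 286\right) + 6912\right) + \left(-4 + 132\right)^{2}\right) - 11860 = \left(\left(9488 + 6912\right) + 128^{2}\right) - 11860 = \left(16400 + 16384\right) - 11860 = 32784 - 11860 = 20924$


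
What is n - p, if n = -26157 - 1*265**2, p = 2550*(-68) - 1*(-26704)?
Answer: 50314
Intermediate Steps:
p = -146696 (p = -173400 + 26704 = -146696)
n = -96382 (n = -26157 - 1*70225 = -26157 - 70225 = -96382)
n - p = -96382 - 1*(-146696) = -96382 + 146696 = 50314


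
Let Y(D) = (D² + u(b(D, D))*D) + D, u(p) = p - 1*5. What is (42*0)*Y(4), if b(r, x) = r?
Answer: 0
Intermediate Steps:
u(p) = -5 + p (u(p) = p - 5 = -5 + p)
Y(D) = D + D² + D*(-5 + D) (Y(D) = (D² + (-5 + D)*D) + D = (D² + D*(-5 + D)) + D = D + D² + D*(-5 + D))
(42*0)*Y(4) = (42*0)*(2*4*(-2 + 4)) = 0*(2*4*2) = 0*16 = 0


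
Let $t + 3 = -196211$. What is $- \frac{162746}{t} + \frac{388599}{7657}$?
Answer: $\frac{38747355154}{751205299} \approx 51.58$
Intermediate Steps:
$t = -196214$ ($t = -3 - 196211 = -196214$)
$- \frac{162746}{t} + \frac{388599}{7657} = - \frac{162746}{-196214} + \frac{388599}{7657} = \left(-162746\right) \left(- \frac{1}{196214}\right) + 388599 \cdot \frac{1}{7657} = \frac{81373}{98107} + \frac{388599}{7657} = \frac{38747355154}{751205299}$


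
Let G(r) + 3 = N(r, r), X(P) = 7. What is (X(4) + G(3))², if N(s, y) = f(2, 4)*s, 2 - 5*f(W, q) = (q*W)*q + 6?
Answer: 7744/25 ≈ 309.76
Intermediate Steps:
f(W, q) = -⅘ - W*q²/5 (f(W, q) = ⅖ - ((q*W)*q + 6)/5 = ⅖ - ((W*q)*q + 6)/5 = ⅖ - (W*q² + 6)/5 = ⅖ - (6 + W*q²)/5 = ⅖ + (-6/5 - W*q²/5) = -⅘ - W*q²/5)
N(s, y) = -36*s/5 (N(s, y) = (-⅘ - ⅕*2*4²)*s = (-⅘ - ⅕*2*16)*s = (-⅘ - 32/5)*s = -36*s/5)
G(r) = -3 - 36*r/5
(X(4) + G(3))² = (7 + (-3 - 36/5*3))² = (7 + (-3 - 108/5))² = (7 - 123/5)² = (-88/5)² = 7744/25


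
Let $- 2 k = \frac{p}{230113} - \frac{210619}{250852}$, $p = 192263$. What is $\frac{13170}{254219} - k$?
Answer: $\frac{6729525318323}{135249911679064} \approx 0.049756$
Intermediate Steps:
$k = \frac{7632641}{3724148792}$ ($k = - \frac{\frac{192263}{230113} - \frac{210619}{250852}}{2} = \left(- \frac{1}{2}\right) \left(- \frac{7632641}{1862074396}\right) = \frac{7632641}{3724148792} \approx 0.0020495$)
$\frac{13170}{254219} - k = \frac{13170}{254219} - \frac{7632641}{3724148792} = \frac{6729525318323}{135249911679064}$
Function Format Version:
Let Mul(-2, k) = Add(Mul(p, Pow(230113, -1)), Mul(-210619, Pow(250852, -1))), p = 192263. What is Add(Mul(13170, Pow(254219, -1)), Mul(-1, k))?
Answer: Rational(6729525318323, 135249911679064) ≈ 0.049756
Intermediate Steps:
k = Rational(7632641, 3724148792) (k = Mul(Rational(-1, 2), Add(Mul(192263, Pow(230113, -1)), Mul(-210619, Pow(250852, -1)))) = Mul(Rational(-1, 2), Add(Mul(192263, Rational(1, 230113)), Mul(-210619, Rational(1, 250852)))) = Mul(Rational(-1, 2), Add(Rational(192263, 230113), Rational(-210619, 250852))) = Mul(Rational(-1, 2), Rational(-7632641, 1862074396)) = Rational(7632641, 3724148792) ≈ 0.0020495)
Add(Mul(13170, Pow(254219, -1)), Mul(-1, k)) = Add(Mul(13170, Pow(254219, -1)), Mul(-1, Rational(7632641, 3724148792))) = Add(Mul(13170, Rational(1, 254219)), Rational(-7632641, 3724148792)) = Add(Rational(13170, 254219), Rational(-7632641, 3724148792)) = Rational(6729525318323, 135249911679064)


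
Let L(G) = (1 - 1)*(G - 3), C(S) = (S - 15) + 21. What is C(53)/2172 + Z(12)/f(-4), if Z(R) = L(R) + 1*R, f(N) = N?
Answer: -6457/2172 ≈ -2.9728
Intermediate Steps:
C(S) = 6 + S (C(S) = (-15 + S) + 21 = 6 + S)
L(G) = 0 (L(G) = 0*(-3 + G) = 0)
Z(R) = R (Z(R) = 0 + 1*R = 0 + R = R)
C(53)/2172 + Z(12)/f(-4) = (6 + 53)/2172 + 12/(-4) = 59*(1/2172) + 12*(-¼) = 59/2172 - 3 = -6457/2172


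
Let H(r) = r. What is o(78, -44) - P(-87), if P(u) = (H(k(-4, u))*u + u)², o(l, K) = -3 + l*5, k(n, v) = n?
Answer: -67734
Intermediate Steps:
o(l, K) = -3 + 5*l
P(u) = 9*u² (P(u) = (-4*u + u)² = (-3*u)² = 9*u²)
o(78, -44) - P(-87) = (-3 + 5*78) - 9*(-87)² = (-3 + 390) - 9*7569 = 387 - 1*68121 = 387 - 68121 = -67734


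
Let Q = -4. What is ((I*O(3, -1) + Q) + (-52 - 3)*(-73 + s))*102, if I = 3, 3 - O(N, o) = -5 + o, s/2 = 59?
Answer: -250104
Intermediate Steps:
s = 118 (s = 2*59 = 118)
O(N, o) = 8 - o (O(N, o) = 3 - (-5 + o) = 3 + (5 - o) = 8 - o)
((I*O(3, -1) + Q) + (-52 - 3)*(-73 + s))*102 = ((3*(8 - 1*(-1)) - 4) + (-52 - 3)*(-73 + 118))*102 = ((3*(8 + 1) - 4) - 55*45)*102 = ((3*9 - 4) - 2475)*102 = ((27 - 4) - 2475)*102 = (23 - 2475)*102 = -2452*102 = -250104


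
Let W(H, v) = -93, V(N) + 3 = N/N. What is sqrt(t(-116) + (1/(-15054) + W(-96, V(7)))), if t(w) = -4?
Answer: I*sqrt(21982437906)/15054 ≈ 9.8489*I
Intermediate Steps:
V(N) = -2 (V(N) = -3 + N/N = -3 + 1 = -2)
sqrt(t(-116) + (1/(-15054) + W(-96, V(7)))) = sqrt(-4 + (1/(-15054) - 93)) = sqrt(-4 + (-1/15054 - 93)) = sqrt(-4 - 1400023/15054) = sqrt(-1460239/15054) = I*sqrt(21982437906)/15054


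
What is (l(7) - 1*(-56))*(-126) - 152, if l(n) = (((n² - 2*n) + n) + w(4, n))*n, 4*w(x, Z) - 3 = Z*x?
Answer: -102175/2 ≈ -51088.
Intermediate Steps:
w(x, Z) = ¾ + Z*x/4 (w(x, Z) = ¾ + (Z*x)/4 = ¾ + Z*x/4)
l(n) = n*(¾ + n²) (l(n) = (((n² - 2*n) + n) + (¾ + (¼)*n*4))*n = ((n² - n) + (¾ + n))*n = (¾ + n²)*n = n*(¾ + n²))
(l(7) - 1*(-56))*(-126) - 152 = (7*(¾ + 7²) - 1*(-56))*(-126) - 152 = (7*(¾ + 49) + 56)*(-126) - 152 = (7*(199/4) + 56)*(-126) - 152 = (1393/4 + 56)*(-126) - 152 = (1617/4)*(-126) - 152 = -101871/2 - 152 = -102175/2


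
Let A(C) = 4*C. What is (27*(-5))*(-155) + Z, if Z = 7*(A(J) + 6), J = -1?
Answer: 20939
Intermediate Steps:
Z = 14 (Z = 7*(4*(-1) + 6) = 7*(-4 + 6) = 7*2 = 14)
(27*(-5))*(-155) + Z = (27*(-5))*(-155) + 14 = -135*(-155) + 14 = 20925 + 14 = 20939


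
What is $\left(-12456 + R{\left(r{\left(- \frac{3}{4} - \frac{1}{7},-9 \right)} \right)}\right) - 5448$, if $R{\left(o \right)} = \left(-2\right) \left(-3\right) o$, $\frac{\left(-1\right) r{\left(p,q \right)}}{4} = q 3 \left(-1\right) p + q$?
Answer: $- \frac{119766}{7} \approx -17109.0$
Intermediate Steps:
$r{\left(p,q \right)} = - 4 q + 12 p q$ ($r{\left(p,q \right)} = - 4 \left(q 3 \left(-1\right) p + q\right) = - 4 \left(3 q \left(-1\right) p + q\right) = - 4 \left(- 3 q p + q\right) = - 4 \left(- 3 p q + q\right) = - 4 \left(q - 3 p q\right) = - 4 q + 12 p q$)
$R{\left(o \right)} = 6 o$
$\left(-12456 + R{\left(r{\left(- \frac{3}{4} - \frac{1}{7},-9 \right)} \right)}\right) - 5448 = \left(-12456 + 6 \cdot 4 \left(-9\right) \left(-1 + 3 \left(- \frac{3}{4} - \frac{1}{7}\right)\right)\right) - 5448 = \left(-12456 + 6 \cdot 4 \left(-9\right) \left(-1 + 3 \left(- \frac{25}{28}\right)\right)\right) - 5448 = \left(-12456 + 6 \cdot 4 \left(-9\right) \left(-1 - \frac{75}{28}\right)\right) - 5448 = \left(-12456 + 6 \cdot 4 \left(-9\right) \left(- \frac{103}{28}\right)\right) - 5448 = \left(-12456 + 6 \cdot \frac{927}{7}\right) - 5448 = \left(-12456 + \frac{5562}{7}\right) - 5448 = - \frac{81630}{7} - 5448 = - \frac{119766}{7}$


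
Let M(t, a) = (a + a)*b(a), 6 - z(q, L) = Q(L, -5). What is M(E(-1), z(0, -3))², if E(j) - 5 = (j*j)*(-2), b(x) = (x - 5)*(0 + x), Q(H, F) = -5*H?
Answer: 5143824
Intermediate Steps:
z(q, L) = 6 + 5*L (z(q, L) = 6 - (-5)*L = 6 + 5*L)
b(x) = x*(-5 + x) (b(x) = (-5 + x)*x = x*(-5 + x))
E(j) = 5 - 2*j² (E(j) = 5 + (j*j)*(-2) = 5 + j²*(-2) = 5 - 2*j²)
M(t, a) = 2*a²*(-5 + a) (M(t, a) = (a + a)*(a*(-5 + a)) = (2*a)*(a*(-5 + a)) = 2*a²*(-5 + a))
M(E(-1), z(0, -3))² = (2*(6 + 5*(-3))²*(-5 + (6 + 5*(-3))))² = (2*(6 - 15)²*(-5 + (6 - 15)))² = (2*(-9)²*(-5 - 9))² = (2*81*(-14))² = (-2268)² = 5143824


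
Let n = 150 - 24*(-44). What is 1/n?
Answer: 1/1206 ≈ 0.00082919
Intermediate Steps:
n = 1206 (n = 150 + 1056 = 1206)
1/n = 1/1206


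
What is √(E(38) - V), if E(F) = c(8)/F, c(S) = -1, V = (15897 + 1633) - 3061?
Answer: I*√20893274/38 ≈ 120.29*I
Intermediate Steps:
V = 14469 (V = 17530 - 3061 = 14469)
E(F) = -1/F
√(E(38) - V) = √(-1/38 - 1*14469) = √(-1*1/38 - 14469) = √(-1/38 - 14469) = √(-549823/38) = I*√20893274/38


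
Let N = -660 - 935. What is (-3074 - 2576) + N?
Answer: -7245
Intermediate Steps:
N = -1595
(-3074 - 2576) + N = (-3074 - 2576) - 1595 = -5650 - 1595 = -7245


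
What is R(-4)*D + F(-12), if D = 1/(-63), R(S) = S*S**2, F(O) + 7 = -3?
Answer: -566/63 ≈ -8.9841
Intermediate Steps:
F(O) = -10 (F(O) = -7 - 3 = -10)
R(S) = S**3
D = -1/63 ≈ -0.015873
R(-4)*D + F(-12) = (-4)**3*(-1/63) - 10 = -64*(-1/63) - 10 = 64/63 - 10 = -566/63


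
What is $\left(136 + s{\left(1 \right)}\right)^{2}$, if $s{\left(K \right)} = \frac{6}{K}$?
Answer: $20164$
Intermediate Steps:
$\left(136 + s{\left(1 \right)}\right)^{2} = \left(136 + \frac{6}{1}\right)^{2} = \left(136 + 6 \cdot 1\right)^{2} = \left(136 + 6\right)^{2} = 142^{2} = 20164$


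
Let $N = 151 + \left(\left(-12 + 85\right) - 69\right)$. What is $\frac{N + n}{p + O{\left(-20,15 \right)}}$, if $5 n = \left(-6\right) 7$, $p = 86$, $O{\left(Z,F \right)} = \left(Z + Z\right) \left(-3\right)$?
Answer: $\frac{733}{1030} \approx 0.71165$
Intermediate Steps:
$O{\left(Z,F \right)} = - 6 Z$ ($O{\left(Z,F \right)} = 2 Z \left(-3\right) = - 6 Z$)
$N = 155$ ($N = 151 + \left(73 - 69\right) = 151 + 4 = 155$)
$n = - \frac{42}{5}$ ($n = \frac{\left(-6\right) 7}{5} = \frac{1}{5} \left(-42\right) = - \frac{42}{5} \approx -8.4$)
$\frac{N + n}{p + O{\left(-20,15 \right)}} = \frac{155 - \frac{42}{5}}{86 - -120} = \frac{733}{5 \left(86 + 120\right)} = \frac{733}{5 \cdot 206} = \frac{733}{5} \cdot \frac{1}{206} = \frac{733}{1030}$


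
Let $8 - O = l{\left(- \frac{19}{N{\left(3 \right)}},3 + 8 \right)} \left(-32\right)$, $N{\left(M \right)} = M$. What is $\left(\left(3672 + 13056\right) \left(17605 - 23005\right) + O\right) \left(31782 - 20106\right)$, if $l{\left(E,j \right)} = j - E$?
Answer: $-1054700521504$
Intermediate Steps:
$O = \frac{1688}{3}$ ($O = 8 - \left(\left(3 + 8\right) - - \frac{19}{3}\right) \left(-32\right) = 8 - \left(11 - \left(-19\right) \frac{1}{3}\right) \left(-32\right) = 8 - \left(11 - - \frac{19}{3}\right) \left(-32\right) = 8 - \left(11 + \frac{19}{3}\right) \left(-32\right) = 8 - \frac{52}{3} \left(-32\right) = 8 - - \frac{1664}{3} = 8 + \frac{1664}{3} = \frac{1688}{3} \approx 562.67$)
$\left(\left(3672 + 13056\right) \left(17605 - 23005\right) + O\right) \left(31782 - 20106\right) = \left(\left(3672 + 13056\right) \left(17605 - 23005\right) + \frac{1688}{3}\right) \left(31782 - 20106\right) = \left(16728 \left(-5400\right) + \frac{1688}{3}\right) 11676 = \left(-90331200 + \frac{1688}{3}\right) 11676 = \left(- \frac{270991912}{3}\right) 11676 = -1054700521504$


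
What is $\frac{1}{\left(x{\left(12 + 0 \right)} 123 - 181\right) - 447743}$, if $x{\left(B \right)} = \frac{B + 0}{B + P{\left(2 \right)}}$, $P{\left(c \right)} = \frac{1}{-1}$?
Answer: $- \frac{11}{4925688} \approx -2.2332 \cdot 10^{-6}$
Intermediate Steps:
$P{\left(c \right)} = -1$
$x{\left(B \right)} = \frac{B}{-1 + B}$ ($x{\left(B \right)} = \frac{B + 0}{B - 1} = \frac{B}{-1 + B}$)
$\frac{1}{\left(x{\left(12 + 0 \right)} 123 - 181\right) - 447743} = \frac{1}{\left(\frac{12 + 0}{-1 + \left(12 + 0\right)} 123 - 181\right) - 447743} = \frac{1}{\left(\frac{12}{-1 + 12} \cdot 123 - 181\right) - 447743} = \frac{1}{\left(\frac{12}{11} \cdot 123 - 181\right) - 447743} = \frac{1}{\left(\frac{1476}{11} - 181\right) - 447743} = \frac{1}{- \frac{515}{11} - 447743} = \frac{1}{- \frac{4925688}{11}} = - \frac{11}{4925688}$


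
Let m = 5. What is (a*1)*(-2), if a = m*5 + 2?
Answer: -54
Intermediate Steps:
a = 27 (a = 5*5 + 2 = 25 + 2 = 27)
(a*1)*(-2) = (27*1)*(-2) = 27*(-2) = -54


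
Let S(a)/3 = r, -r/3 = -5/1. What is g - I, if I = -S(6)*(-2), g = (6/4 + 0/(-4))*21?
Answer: -117/2 ≈ -58.500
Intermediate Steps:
r = 15 (r = -(-15)/1 = -(-15) = -3*(-5) = 15)
g = 63/2 (g = (6*(¼) + 0*(-¼))*21 = (3/2 + 0)*21 = (3/2)*21 = 63/2 ≈ 31.500)
S(a) = 45 (S(a) = 3*15 = 45)
I = 90 (I = -1*45*(-2) = -45*(-2) = 90)
g - I = 63/2 - 1*90 = 63/2 - 90 = -117/2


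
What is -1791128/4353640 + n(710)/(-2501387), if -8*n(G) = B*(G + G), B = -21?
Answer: -160590445987/388933517810 ≈ -0.41290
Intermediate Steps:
n(G) = 21*G/4 (n(G) = -(-21)*(G + G)/8 = -(-21)*2*G/8 = -(-21)*G/4 = 21*G/4)
-1791128/4353640 + n(710)/(-2501387) = -1791128/4353640 + ((21/4)*710)/(-2501387) = -1791128*1/4353640 + (7455/2)*(-1/2501387) = -223891/544205 - 1065/714682 = -160590445987/388933517810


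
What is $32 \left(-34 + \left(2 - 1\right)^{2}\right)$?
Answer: $-1056$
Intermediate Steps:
$32 \left(-34 + \left(2 - 1\right)^{2}\right) = 32 \left(-34 + 1^{2}\right) = 32 \left(-34 + 1\right) = 32 \left(-33\right) = -1056$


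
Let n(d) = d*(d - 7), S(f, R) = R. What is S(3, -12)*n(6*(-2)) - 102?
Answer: -2838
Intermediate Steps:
n(d) = d*(-7 + d)
S(3, -12)*n(6*(-2)) - 102 = -12*6*(-2)*(-7 + 6*(-2)) - 102 = -(-144)*(-7 - 12) - 102 = -(-144)*(-19) - 102 = -12*228 - 102 = -2736 - 102 = -2838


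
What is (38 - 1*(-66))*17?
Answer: 1768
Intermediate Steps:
(38 - 1*(-66))*17 = (38 + 66)*17 = 104*17 = 1768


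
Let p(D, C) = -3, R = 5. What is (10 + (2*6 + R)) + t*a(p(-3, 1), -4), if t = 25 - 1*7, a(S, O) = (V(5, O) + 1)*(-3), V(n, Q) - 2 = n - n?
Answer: -135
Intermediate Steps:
V(n, Q) = 2 (V(n, Q) = 2 + (n - n) = 2 + 0 = 2)
a(S, O) = -9 (a(S, O) = (2 + 1)*(-3) = 3*(-3) = -9)
t = 18 (t = 25 - 7 = 18)
(10 + (2*6 + R)) + t*a(p(-3, 1), -4) = (10 + (2*6 + 5)) + 18*(-9) = (10 + (12 + 5)) - 162 = (10 + 17) - 162 = 27 - 162 = -135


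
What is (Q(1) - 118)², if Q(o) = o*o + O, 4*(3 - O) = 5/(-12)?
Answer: 29888089/2304 ≈ 12972.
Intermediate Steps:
O = 149/48 (O = 3 - 5/(4*(-12)) = 3 - 5*(-1)/(4*12) = 3 - ¼*(-5/12) = 3 + 5/48 = 149/48 ≈ 3.1042)
Q(o) = 149/48 + o² (Q(o) = o*o + 149/48 = o² + 149/48 = 149/48 + o²)
(Q(1) - 118)² = ((149/48 + 1²) - 118)² = ((149/48 + 1) - 118)² = (197/48 - 118)² = (-5467/48)² = 29888089/2304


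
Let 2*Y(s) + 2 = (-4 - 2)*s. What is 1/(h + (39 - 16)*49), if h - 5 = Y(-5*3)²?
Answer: 1/3068 ≈ 0.00032595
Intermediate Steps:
Y(s) = -1 - 3*s (Y(s) = -1 + ((-4 - 2)*s)/2 = -1 + (-6*s)/2 = -1 - 3*s)
h = 1941 (h = 5 + (-1 - (-15)*3)² = 5 + (-1 - 3*(-15))² = 5 + (-1 + 45)² = 5 + 44² = 5 + 1936 = 1941)
1/(h + (39 - 16)*49) = 1/(1941 + (39 - 16)*49) = 1/(1941 + 23*49) = 1/(1941 + 1127) = 1/3068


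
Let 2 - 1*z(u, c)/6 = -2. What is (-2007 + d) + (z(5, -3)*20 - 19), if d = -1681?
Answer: -3227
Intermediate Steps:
z(u, c) = 24 (z(u, c) = 12 - 6*(-2) = 12 + 12 = 24)
(-2007 + d) + (z(5, -3)*20 - 19) = (-2007 - 1681) + (24*20 - 19) = -3688 + (480 - 19) = -3688 + 461 = -3227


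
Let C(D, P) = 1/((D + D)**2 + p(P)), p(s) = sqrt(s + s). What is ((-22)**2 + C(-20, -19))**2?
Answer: (-599688007073*I + 749620168*sqrt(38))/(2*(-1279981*I + 1600*sqrt(38))) ≈ 2.3426e+5 - 0.0023303*I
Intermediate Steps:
p(s) = sqrt(2)*sqrt(s) (p(s) = sqrt(2*s) = sqrt(2)*sqrt(s))
C(D, P) = 1/(4*D**2 + sqrt(2)*sqrt(P)) (C(D, P) = 1/((D + D)**2 + sqrt(2)*sqrt(P)) = 1/((2*D)**2 + sqrt(2)*sqrt(P)) = 1/(4*D**2 + sqrt(2)*sqrt(P)))
((-22)**2 + C(-20, -19))**2 = ((-22)**2 + 1/(4*(-20)**2 + sqrt(2)*sqrt(-19)))**2 = (484 + 1/(4*400 + sqrt(2)*(I*sqrt(19))))**2 = (484 + 1/(1600 + I*sqrt(38)))**2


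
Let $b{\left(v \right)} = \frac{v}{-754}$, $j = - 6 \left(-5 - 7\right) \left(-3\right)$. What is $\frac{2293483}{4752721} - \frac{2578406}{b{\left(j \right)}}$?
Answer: $- \frac{2309962634755769}{256646934} \approx -9.0005 \cdot 10^{6}$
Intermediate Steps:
$j = -216$ ($j = - 6 \left(\left(-12\right) \left(-3\right)\right) = \left(-6\right) 36 = -216$)
$b{\left(v \right)} = - \frac{v}{754}$ ($b{\left(v \right)} = v \left(- \frac{1}{754}\right) = - \frac{v}{754}$)
$\frac{2293483}{4752721} - \frac{2578406}{b{\left(j \right)}} = \frac{2293483}{4752721} - \frac{2578406}{\left(- \frac{1}{754}\right) \left(-216\right)} = 2293483 \cdot \frac{1}{4752721} - \frac{2578406}{\frac{108}{377}} = \frac{2293483}{4752721} - \frac{486029531}{54} = - \frac{2309962634755769}{256646934}$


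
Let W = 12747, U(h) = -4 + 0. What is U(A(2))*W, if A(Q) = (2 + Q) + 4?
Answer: -50988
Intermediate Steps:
A(Q) = 6 + Q
U(h) = -4
U(A(2))*W = -4*12747 = -50988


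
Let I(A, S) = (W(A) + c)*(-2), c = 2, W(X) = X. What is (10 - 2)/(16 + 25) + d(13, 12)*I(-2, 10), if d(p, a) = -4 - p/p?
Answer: 8/41 ≈ 0.19512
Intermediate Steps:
I(A, S) = -4 - 2*A (I(A, S) = (A + 2)*(-2) = (2 + A)*(-2) = -4 - 2*A)
d(p, a) = -5 (d(p, a) = -4 - 1*1 = -4 - 1 = -5)
(10 - 2)/(16 + 25) + d(13, 12)*I(-2, 10) = (10 - 2)/(16 + 25) - 5*(-4 - 2*(-2)) = 8/41 - 5*(-4 + 4) = 8*(1/41) - 5*0 = 8/41 + 0 = 8/41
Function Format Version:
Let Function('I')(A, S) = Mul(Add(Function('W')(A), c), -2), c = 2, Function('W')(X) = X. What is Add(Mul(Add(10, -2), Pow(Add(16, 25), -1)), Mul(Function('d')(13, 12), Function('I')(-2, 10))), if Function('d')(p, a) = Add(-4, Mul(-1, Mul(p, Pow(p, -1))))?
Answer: Rational(8, 41) ≈ 0.19512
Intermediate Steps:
Function('I')(A, S) = Add(-4, Mul(-2, A)) (Function('I')(A, S) = Mul(Add(A, 2), -2) = Mul(Add(2, A), -2) = Add(-4, Mul(-2, A)))
Function('d')(p, a) = -5 (Function('d')(p, a) = Add(-4, Mul(-1, 1)) = Add(-4, -1) = -5)
Add(Mul(Add(10, -2), Pow(Add(16, 25), -1)), Mul(Function('d')(13, 12), Function('I')(-2, 10))) = Add(Mul(Add(10, -2), Pow(Add(16, 25), -1)), Mul(-5, Add(-4, Mul(-2, -2)))) = Add(Mul(8, Pow(41, -1)), Mul(-5, Add(-4, 4))) = Add(Mul(8, Rational(1, 41)), Mul(-5, 0)) = Add(Rational(8, 41), 0) = Rational(8, 41)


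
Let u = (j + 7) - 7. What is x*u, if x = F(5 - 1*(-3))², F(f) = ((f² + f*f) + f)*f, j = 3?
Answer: 3551232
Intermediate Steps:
u = 3 (u = (3 + 7) - 7 = 10 - 7 = 3)
F(f) = f*(f + 2*f²) (F(f) = ((f² + f²) + f)*f = (2*f² + f)*f = (f + 2*f²)*f = f*(f + 2*f²))
x = 1183744 (x = ((5 - 1*(-3))²*(1 + 2*(5 - 1*(-3))))² = ((5 + 3)²*(1 + 2*(5 + 3)))² = (8²*(1 + 2*8))² = (64*(1 + 16))² = (64*17)² = 1088² = 1183744)
x*u = 1183744*3 = 3551232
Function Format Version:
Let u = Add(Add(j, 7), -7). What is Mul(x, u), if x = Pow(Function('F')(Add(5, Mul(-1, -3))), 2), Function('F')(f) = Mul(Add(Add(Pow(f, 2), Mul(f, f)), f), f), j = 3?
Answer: 3551232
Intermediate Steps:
u = 3 (u = Add(Add(3, 7), -7) = Add(10, -7) = 3)
Function('F')(f) = Mul(f, Add(f, Mul(2, Pow(f, 2)))) (Function('F')(f) = Mul(Add(Add(Pow(f, 2), Pow(f, 2)), f), f) = Mul(Add(Mul(2, Pow(f, 2)), f), f) = Mul(Add(f, Mul(2, Pow(f, 2))), f) = Mul(f, Add(f, Mul(2, Pow(f, 2)))))
x = 1183744 (x = Pow(Mul(Pow(Add(5, Mul(-1, -3)), 2), Add(1, Mul(2, Add(5, Mul(-1, -3))))), 2) = Pow(Mul(Pow(Add(5, 3), 2), Add(1, Mul(2, Add(5, 3)))), 2) = Pow(Mul(Pow(8, 2), Add(1, Mul(2, 8))), 2) = Pow(Mul(64, Add(1, 16)), 2) = Pow(Mul(64, 17), 2) = Pow(1088, 2) = 1183744)
Mul(x, u) = Mul(1183744, 3) = 3551232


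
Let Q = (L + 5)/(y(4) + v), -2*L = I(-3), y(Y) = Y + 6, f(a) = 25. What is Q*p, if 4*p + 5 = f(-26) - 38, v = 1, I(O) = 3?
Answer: -63/44 ≈ -1.4318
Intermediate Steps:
y(Y) = 6 + Y
L = -3/2 (L = -1/2*3 = -3/2 ≈ -1.5000)
p = -9/2 (p = -5/4 + (25 - 38)/4 = -5/4 + (1/4)*(-13) = -5/4 - 13/4 = -9/2 ≈ -4.5000)
Q = 7/22 (Q = (-3/2 + 5)/((6 + 4) + 1) = 7/(2*(10 + 1)) = (7/2)/11 = (7/2)*(1/11) = 7/22 ≈ 0.31818)
Q*p = (7/22)*(-9/2) = -63/44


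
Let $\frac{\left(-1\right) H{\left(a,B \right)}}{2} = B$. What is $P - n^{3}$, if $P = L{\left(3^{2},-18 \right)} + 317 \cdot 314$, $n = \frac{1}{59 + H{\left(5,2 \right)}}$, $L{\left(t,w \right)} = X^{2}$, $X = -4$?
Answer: $\frac{16563296749}{166375} \approx 99554.0$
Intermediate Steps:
$H{\left(a,B \right)} = - 2 B$
$L{\left(t,w \right)} = 16$ ($L{\left(t,w \right)} = \left(-4\right)^{2} = 16$)
$n = \frac{1}{55}$ ($n = \frac{1}{59 - 4} = \frac{1}{55} \approx 0.018182$)
$P = 99554$ ($P = 16 + 317 \cdot 314 = 16 + 99538 = 99554$)
$P - n^{3} = 99554 - \left(\frac{1}{55}\right)^{3} = 99554 - \frac{1}{166375} = \frac{16563296749}{166375}$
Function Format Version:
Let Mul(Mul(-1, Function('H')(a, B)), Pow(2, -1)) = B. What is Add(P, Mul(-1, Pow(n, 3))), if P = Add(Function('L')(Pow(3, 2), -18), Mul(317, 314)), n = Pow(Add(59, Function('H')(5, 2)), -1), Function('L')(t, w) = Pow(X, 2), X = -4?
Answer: Rational(16563296749, 166375) ≈ 99554.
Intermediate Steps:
Function('H')(a, B) = Mul(-2, B)
Function('L')(t, w) = 16 (Function('L')(t, w) = Pow(-4, 2) = 16)
n = Rational(1, 55) (n = Pow(Add(59, Mul(-2, 2)), -1) = Pow(Add(59, -4), -1) = Pow(55, -1) = Rational(1, 55) ≈ 0.018182)
P = 99554 (P = Add(16, Mul(317, 314)) = Add(16, 99538) = 99554)
Add(P, Mul(-1, Pow(n, 3))) = Add(99554, Mul(-1, Pow(Rational(1, 55), 3))) = Add(99554, Mul(-1, Rational(1, 166375))) = Add(99554, Rational(-1, 166375)) = Rational(16563296749, 166375)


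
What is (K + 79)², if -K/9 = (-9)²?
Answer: 422500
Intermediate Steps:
K = -729 (K = -9*(-9)² = -9*81 = -729)
(K + 79)² = (-729 + 79)² = (-650)² = 422500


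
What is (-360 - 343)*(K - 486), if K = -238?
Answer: 508972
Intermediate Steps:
(-360 - 343)*(K - 486) = (-360 - 343)*(-238 - 486) = -703*(-724) = 508972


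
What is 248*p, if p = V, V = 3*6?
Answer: 4464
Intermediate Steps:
V = 18
p = 18
248*p = 248*18 = 4464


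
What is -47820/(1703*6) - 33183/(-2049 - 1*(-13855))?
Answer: -150604469/20105618 ≈ -7.4907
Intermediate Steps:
-47820/(1703*6) - 33183/(-2049 - 1*(-13855)) = -47820/10218 - 33183/(-2049 + 13855) = -47820*1/10218 - 33183/11806 = -7970/1703 - 33183*1/11806 = -7970/1703 - 33183/11806 = -150604469/20105618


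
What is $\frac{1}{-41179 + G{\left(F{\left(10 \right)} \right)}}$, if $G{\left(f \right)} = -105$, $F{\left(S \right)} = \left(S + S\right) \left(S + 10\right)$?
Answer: $- \frac{1}{41284} \approx -2.4222 \cdot 10^{-5}$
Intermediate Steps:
$F{\left(S \right)} = 2 S \left(10 + S\right)$
$\frac{1}{-41179 + G{\left(F{\left(10 \right)} \right)}} = \frac{1}{-41179 - 105} = \frac{1}{-41284} = - \frac{1}{41284}$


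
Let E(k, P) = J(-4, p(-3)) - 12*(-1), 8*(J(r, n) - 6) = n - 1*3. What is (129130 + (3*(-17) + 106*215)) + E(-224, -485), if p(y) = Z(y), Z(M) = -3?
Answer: 607545/4 ≈ 1.5189e+5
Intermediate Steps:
p(y) = -3
J(r, n) = 45/8 + n/8 (J(r, n) = 6 + (n - 1*3)/8 = 6 + (n - 3)/8 = 6 + (-3 + n)/8 = 6 + (-3/8 + n/8) = 45/8 + n/8)
E(k, P) = 69/4 (E(k, P) = (45/8 + (1/8)*(-3)) - 12*(-1) = (45/8 - 3/8) + 12 = 21/4 + 12 = 69/4)
(129130 + (3*(-17) + 106*215)) + E(-224, -485) = (129130 + (3*(-17) + 106*215)) + 69/4 = (129130 + (-51 + 22790)) + 69/4 = (129130 + 22739) + 69/4 = 151869 + 69/4 = 607545/4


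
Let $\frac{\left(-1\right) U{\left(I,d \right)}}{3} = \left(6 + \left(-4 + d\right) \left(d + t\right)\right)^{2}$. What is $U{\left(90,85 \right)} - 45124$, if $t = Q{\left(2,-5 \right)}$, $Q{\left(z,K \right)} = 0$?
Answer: $-142502767$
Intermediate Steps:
$t = 0$
$U{\left(I,d \right)} = - 3 \left(6 + d \left(-4 + d\right)\right)^{2}$ ($U{\left(I,d \right)} = - 3 \left(6 + \left(-4 + d\right) \left(d + 0\right)\right)^{2} = - 3 \left(6 + \left(-4 + d\right) d\right)^{2} = - 3 \left(6 + d \left(-4 + d\right)\right)^{2}$)
$U{\left(90,85 \right)} - 45124 = - 3 \left(6 + 85^{2} - 340\right)^{2} - 45124 = - 3 \left(6 + 7225 - 340\right)^{2} - 45124 = - 3 \cdot 6891^{2} - 45124 = \left(-3\right) 47485881 - 45124 = -142457643 - 45124 = -142502767$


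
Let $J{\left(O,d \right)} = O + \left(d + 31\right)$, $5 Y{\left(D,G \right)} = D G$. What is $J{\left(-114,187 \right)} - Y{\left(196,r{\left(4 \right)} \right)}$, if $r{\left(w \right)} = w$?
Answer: $- \frac{264}{5} \approx -52.8$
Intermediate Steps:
$Y{\left(D,G \right)} = \frac{D G}{5}$
$J{\left(O,d \right)} = 31 + O + d$ ($J{\left(O,d \right)} = O + \left(31 + d\right) = 31 + O + d$)
$J{\left(-114,187 \right)} - Y{\left(196,r{\left(4 \right)} \right)} = \left(31 - 114 + 187\right) - \frac{1}{5} \cdot 196 \cdot 4 = 104 - \frac{784}{5} = - \frac{264}{5}$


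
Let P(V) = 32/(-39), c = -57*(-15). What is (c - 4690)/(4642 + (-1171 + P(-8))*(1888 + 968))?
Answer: 49855/43447006 ≈ 0.0011475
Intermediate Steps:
c = 855
P(V) = -32/39 (P(V) = 32*(-1/39) = -32/39)
(c - 4690)/(4642 + (-1171 + P(-8))*(1888 + 968)) = (855 - 4690)/(4642 + (-1171 - 32/39)*(1888 + 968)) = -3835/(4642 - 45701/39*2856) = -3835/(4642 - 43507352/13) = -3835/(-43447006/13) = -3835*(-13/43447006) = 49855/43447006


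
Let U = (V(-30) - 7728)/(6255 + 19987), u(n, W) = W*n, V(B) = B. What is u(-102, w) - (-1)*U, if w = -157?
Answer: 210115815/13121 ≈ 16014.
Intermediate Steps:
U = -3879/13121 (U = (-30 - 7728)/(6255 + 19987) = -7758/26242 = -7758*1/26242 = -3879/13121 ≈ -0.29563)
u(-102, w) - (-1)*U = -157*(-102) - (-1)*(-3879)/13121 = 16014 - 1*3879/13121 = 16014 - 3879/13121 = 210115815/13121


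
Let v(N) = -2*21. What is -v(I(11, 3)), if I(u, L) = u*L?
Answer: 42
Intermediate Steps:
I(u, L) = L*u
v(N) = -42
-v(I(11, 3)) = -1*(-42) = 42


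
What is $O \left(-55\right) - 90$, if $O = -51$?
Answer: $2715$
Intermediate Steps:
$O \left(-55\right) - 90 = \left(-51\right) \left(-55\right) - 90 = 2805 - 90 = 2715$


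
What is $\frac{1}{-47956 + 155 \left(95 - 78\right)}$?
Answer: $- \frac{1}{45321} \approx -2.2065 \cdot 10^{-5}$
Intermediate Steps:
$\frac{1}{-47956 + 155 \left(95 - 78\right)} = \frac{1}{-47956 + 155 \cdot 17} = \frac{1}{-47956 + 2635} = \frac{1}{-45321} = - \frac{1}{45321}$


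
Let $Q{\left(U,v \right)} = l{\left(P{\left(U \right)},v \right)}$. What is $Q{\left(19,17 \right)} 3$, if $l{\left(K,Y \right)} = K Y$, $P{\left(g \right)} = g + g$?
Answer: $1938$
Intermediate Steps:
$P{\left(g \right)} = 2 g$
$Q{\left(U,v \right)} = 2 U v$
$Q{\left(19,17 \right)} 3 = 2 \cdot 19 \cdot 17 \cdot 3 = 646 \cdot 3 = 1938$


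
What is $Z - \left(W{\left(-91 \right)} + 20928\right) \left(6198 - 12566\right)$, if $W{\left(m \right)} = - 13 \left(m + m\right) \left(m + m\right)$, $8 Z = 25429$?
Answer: $- \frac{20870916267}{8} \approx -2.6089 \cdot 10^{9}$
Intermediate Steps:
$Z = \frac{25429}{8}$ ($Z = \frac{1}{8} \cdot 25429 = \frac{25429}{8} \approx 3178.6$)
$W{\left(m \right)} = - 52 m^{2}$ ($W{\left(m \right)} = - 13 \cdot 2 m 2 m = - 13 \cdot 4 m^{2} = - 52 m^{2}$)
$Z - \left(W{\left(-91 \right)} + 20928\right) \left(6198 - 12566\right) = \frac{25429}{8} - \left(- 52 \left(-91\right)^{2} + 20928\right) \left(6198 - 12566\right) = \frac{25429}{8} - \left(\left(-52\right) 8281 + 20928\right) \left(-6368\right) = \frac{25429}{8} - \left(-430612 + 20928\right) \left(-6368\right) = \frac{25429}{8} - \left(-409684\right) \left(-6368\right) = \frac{25429}{8} - 2608867712 = - \frac{20870916267}{8}$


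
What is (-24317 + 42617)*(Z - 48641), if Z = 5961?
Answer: -781044000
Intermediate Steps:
(-24317 + 42617)*(Z - 48641) = (-24317 + 42617)*(5961 - 48641) = 18300*(-42680) = -781044000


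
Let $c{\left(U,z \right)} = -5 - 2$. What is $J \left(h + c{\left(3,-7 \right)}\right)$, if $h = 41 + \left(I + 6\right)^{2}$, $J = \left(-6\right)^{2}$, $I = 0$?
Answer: $2520$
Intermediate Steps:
$c{\left(U,z \right)} = -7$
$J = 36$
$h = 77$ ($h = 41 + \left(0 + 6\right)^{2} = 41 + 6^{2} = 41 + 36 = 77$)
$J \left(h + c{\left(3,-7 \right)}\right) = 36 \left(77 - 7\right) = 36 \cdot 70 = 2520$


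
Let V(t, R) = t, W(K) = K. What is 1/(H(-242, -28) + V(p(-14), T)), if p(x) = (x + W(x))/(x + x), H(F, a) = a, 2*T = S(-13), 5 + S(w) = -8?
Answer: -1/27 ≈ -0.037037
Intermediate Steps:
S(w) = -13 (S(w) = -5 - 8 = -13)
T = -13/2 (T = (1/2)*(-13) = -13/2 ≈ -6.5000)
p(x) = 1 (p(x) = (x + x)/(x + x) = (2*x)/((2*x)) = (2*x)*(1/(2*x)) = 1)
1/(H(-242, -28) + V(p(-14), T)) = 1/(-28 + 1) = 1/(-27) = -1/27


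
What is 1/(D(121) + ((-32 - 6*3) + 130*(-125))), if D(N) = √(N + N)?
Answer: -8150/132844879 - 11*√2/265689758 ≈ -6.1408e-5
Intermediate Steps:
D(N) = √2*√N (D(N) = √(2*N) = √2*√N)
1/(D(121) + ((-32 - 6*3) + 130*(-125))) = 1/(√2*√121 + ((-32 - 6*3) + 130*(-125))) = 1/(√2*11 + ((-32 - 18) - 16250)) = 1/(11*√2 + (-50 - 16250)) = 1/(11*√2 - 16300) = 1/(-16300 + 11*√2)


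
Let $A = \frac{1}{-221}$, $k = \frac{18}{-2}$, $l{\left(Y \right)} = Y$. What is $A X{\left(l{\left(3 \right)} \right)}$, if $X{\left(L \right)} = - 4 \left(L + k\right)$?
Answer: $- \frac{24}{221} \approx -0.1086$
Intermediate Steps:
$k = -9$ ($k = 18 \left(- \frac{1}{2}\right) = -9$)
$X{\left(L \right)} = 36 - 4 L$ ($X{\left(L \right)} = - 4 \left(L - 9\right) = - 4 \left(-9 + L\right) = 36 - 4 L$)
$A = - \frac{1}{221} \approx -0.0045249$
$A X{\left(l{\left(3 \right)} \right)} = - \frac{36 - 12}{221} = \left(- \frac{1}{221}\right) 24 = - \frac{24}{221}$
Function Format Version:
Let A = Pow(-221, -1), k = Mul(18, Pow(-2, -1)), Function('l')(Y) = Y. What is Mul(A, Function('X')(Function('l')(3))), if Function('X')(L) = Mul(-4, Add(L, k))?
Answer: Rational(-24, 221) ≈ -0.10860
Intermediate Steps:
k = -9 (k = Mul(18, Rational(-1, 2)) = -9)
Function('X')(L) = Add(36, Mul(-4, L)) (Function('X')(L) = Mul(-4, Add(L, -9)) = Mul(-4, Add(-9, L)) = Add(36, Mul(-4, L)))
A = Rational(-1, 221) ≈ -0.0045249
Mul(A, Function('X')(Function('l')(3))) = Mul(Rational(-1, 221), Add(36, Mul(-4, 3))) = Mul(Rational(-1, 221), Add(36, -12)) = Mul(Rational(-1, 221), 24) = Rational(-24, 221)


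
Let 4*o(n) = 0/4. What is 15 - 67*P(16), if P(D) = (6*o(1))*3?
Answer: 15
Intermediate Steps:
o(n) = 0 (o(n) = (0/4)/4 = (0*(1/4))/4 = (1/4)*0 = 0)
P(D) = 0 (P(D) = (6*0)*3 = 0*3 = 0)
15 - 67*P(16) = 15 - 67*0 = 15 + 0 = 15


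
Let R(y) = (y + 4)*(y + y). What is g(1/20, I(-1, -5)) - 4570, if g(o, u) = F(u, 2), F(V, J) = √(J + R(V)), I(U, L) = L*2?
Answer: -4570 + √122 ≈ -4559.0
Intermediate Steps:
I(U, L) = 2*L
R(y) = 2*y*(4 + y) (R(y) = (4 + y)*(2*y) = 2*y*(4 + y))
F(V, J) = √(J + 2*V*(4 + V))
g(o, u) = √(2 + 2*u*(4 + u))
g(1/20, I(-1, -5)) - 4570 = √2*√(1 + (2*(-5))*(4 + 2*(-5))) - 4570 = √2*√(1 - 10*(4 - 10)) - 4570 = √2*√(1 - 10*(-6)) - 4570 = √2*√(1 + 60) - 4570 = √2*√61 - 4570 = √122 - 4570 = -4570 + √122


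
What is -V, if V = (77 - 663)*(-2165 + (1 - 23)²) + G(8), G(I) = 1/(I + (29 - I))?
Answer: -28566915/29 ≈ -9.8507e+5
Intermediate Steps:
G(I) = 1/29
V = 28566915/29 (V = (77 - 663)*(-2165 + (1 - 23)²) + 1/29 = -586*(-2165 + (-22)²) + 1/29 = -586*(-2165 + 484) + 1/29 = -586*(-1681) + 1/29 = 985066 + 1/29 = 28566915/29 ≈ 9.8507e+5)
-V = -1*28566915/29 = -28566915/29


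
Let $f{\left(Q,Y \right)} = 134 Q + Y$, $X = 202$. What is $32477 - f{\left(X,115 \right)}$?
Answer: $5294$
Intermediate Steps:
$f{\left(Q,Y \right)} = Y + 134 Q$
$32477 - f{\left(X,115 \right)} = 32477 - \left(115 + 134 \cdot 202\right) = 32477 - \left(115 + 27068\right) = 32477 - 27183 = 5294$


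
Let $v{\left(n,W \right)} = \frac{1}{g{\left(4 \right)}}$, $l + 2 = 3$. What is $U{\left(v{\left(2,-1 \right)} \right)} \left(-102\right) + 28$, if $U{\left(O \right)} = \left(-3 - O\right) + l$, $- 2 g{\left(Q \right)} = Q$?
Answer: $181$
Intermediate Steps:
$g{\left(Q \right)} = - \frac{Q}{2}$
$l = 1$ ($l = -2 + 3 = 1$)
$v{\left(n,W \right)} = - \frac{1}{2}$ ($v{\left(n,W \right)} = \frac{1}{\left(- \frac{1}{2}\right) 4} = \frac{1}{-2} = - \frac{1}{2}$)
$U{\left(O \right)} = -2 - O$ ($U{\left(O \right)} = \left(-3 - O\right) + 1 = -2 - O$)
$U{\left(v{\left(2,-1 \right)} \right)} \left(-102\right) + 28 = \left(-2 - - \frac{1}{2}\right) \left(-102\right) + 28 = \left(-2 + \frac{1}{2}\right) \left(-102\right) + 28 = \left(- \frac{3}{2}\right) \left(-102\right) + 28 = 153 + 28 = 181$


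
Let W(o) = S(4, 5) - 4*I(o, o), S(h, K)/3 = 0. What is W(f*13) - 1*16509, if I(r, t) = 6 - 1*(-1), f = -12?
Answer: -16537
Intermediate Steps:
S(h, K) = 0 (S(h, K) = 3*0 = 0)
I(r, t) = 7 (I(r, t) = 6 + 1 = 7)
W(o) = -28 (W(o) = 0 - 4*7 = 0 - 28 = -28)
W(f*13) - 1*16509 = -28 - 1*16509 = -28 - 16509 = -16537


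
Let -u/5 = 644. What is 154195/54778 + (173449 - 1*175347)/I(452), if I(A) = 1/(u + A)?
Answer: 287785360787/54778 ≈ 5.2537e+6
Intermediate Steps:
u = -3220 (u = -5*644 = -3220)
I(A) = 1/(-3220 + A)
154195/54778 + (173449 - 1*175347)/I(452) = 154195/54778 + (173449 - 1*175347)/(1/(-3220 + 452)) = 154195*(1/54778) + (173449 - 175347)/(1/(-2768)) = 154195/54778 - 1898/(-1/2768) = 154195/54778 - 1898*(-2768) = 154195/54778 + 5253664 = 287785360787/54778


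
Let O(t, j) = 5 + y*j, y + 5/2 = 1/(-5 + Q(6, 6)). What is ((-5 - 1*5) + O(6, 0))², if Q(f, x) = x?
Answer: 25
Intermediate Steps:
y = -3/2 (y = -5/2 + 1/(-5 + 6) = -5/2 + 1/1 = -5/2 + 1 = -3/2 ≈ -1.5000)
O(t, j) = 5 - 3*j/2
((-5 - 1*5) + O(6, 0))² = ((-5 - 1*5) + (5 - 3/2*0))² = ((-5 - 5) + (5 + 0))² = (-10 + 5)² = (-5)² = 25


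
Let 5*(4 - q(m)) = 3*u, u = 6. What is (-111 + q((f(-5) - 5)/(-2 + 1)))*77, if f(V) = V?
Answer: -42581/5 ≈ -8516.2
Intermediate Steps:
q(m) = ⅖ (q(m) = 4 - 3*6/5 = 4 - ⅕*18 = 4 - 18/5 = ⅖)
(-111 + q((f(-5) - 5)/(-2 + 1)))*77 = (-111 + ⅖)*77 = -553/5*77 = -42581/5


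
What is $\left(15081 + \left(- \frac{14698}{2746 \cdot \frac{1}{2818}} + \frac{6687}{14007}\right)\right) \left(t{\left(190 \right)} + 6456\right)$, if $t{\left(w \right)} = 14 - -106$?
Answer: $- \frac{80243929344}{6410537} \approx -12518.0$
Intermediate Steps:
$t{\left(w \right)} = 120$ ($t{\left(w \right)} = 14 + 106 = 120$)
$\left(15081 + \left(- \frac{14698}{2746 \cdot \frac{1}{2818}} + \frac{6687}{14007}\right)\right) \left(t{\left(190 \right)} + 6456\right) = \left(15081 + \left(- \frac{14698}{2746 \cdot \frac{1}{2818}} + \frac{6687}{14007}\right)\right) \left(120 + 6456\right) = \left(15081 + \left(- \frac{14698}{2746 \cdot \frac{1}{2818}} + 6687 \cdot \frac{1}{14007}\right)\right) 6576 = \left(15081 + \left(- \frac{14698}{\frac{1373}{1409}} + \frac{2229}{4669}\right)\right) 6576 = \left(15081 + \left(\left(-14698\right) \frac{1409}{1373} + \frac{2229}{4669}\right)\right) 6576 = \left(15081 + \left(- \frac{20709482}{1373} + \frac{2229}{4669}\right)\right) 6576 = \left(15081 - \frac{96689511041}{6410537}\right) 6576 = \left(- \frac{12202544}{6410537}\right) 6576 = - \frac{80243929344}{6410537}$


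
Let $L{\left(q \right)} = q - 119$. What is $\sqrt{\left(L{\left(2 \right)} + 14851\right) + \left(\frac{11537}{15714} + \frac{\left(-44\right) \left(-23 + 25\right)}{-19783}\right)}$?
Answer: $\frac{\sqrt{17579852117235562522}}{34541118} \approx 121.39$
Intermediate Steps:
$L{\left(q \right)} = -119 + q$
$\sqrt{\left(L{\left(2 \right)} + 14851\right) + \left(\frac{11537}{15714} + \frac{\left(-44\right) \left(-23 + 25\right)}{-19783}\right)} = \sqrt{\left(\left(-119 + 2\right) + 14851\right) + \left(\frac{11537}{15714} + \frac{\left(-44\right) \left(-23 + 25\right)}{-19783}\right)} = \sqrt{\left(-117 + 14851\right) + \left(11537 \cdot \frac{1}{15714} + \left(-44\right) 2 \left(- \frac{1}{19783}\right)\right)} = \sqrt{14734 + \left(\frac{11537}{15714} - - \frac{88}{19783}\right)} = \sqrt{14734 + \left(\frac{11537}{15714} + \frac{88}{19783}\right)} = \sqrt{14734 + \frac{229619303}{310870062}} = \sqrt{\frac{4580589112811}{310870062}} = \frac{\sqrt{17579852117235562522}}{34541118}$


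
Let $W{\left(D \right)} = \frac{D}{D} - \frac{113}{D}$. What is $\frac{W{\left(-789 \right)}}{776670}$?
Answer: $\frac{451}{306396315} \approx 1.4719 \cdot 10^{-6}$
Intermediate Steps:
$W{\left(D \right)} = 1 - \frac{113}{D}$
$\frac{W{\left(-789 \right)}}{776670} = \frac{\frac{1}{-789} \left(-113 - 789\right)}{776670} = \left(- \frac{1}{789}\right) \left(-902\right) \frac{1}{776670} = \frac{902}{789} \cdot \frac{1}{776670} = \frac{451}{306396315}$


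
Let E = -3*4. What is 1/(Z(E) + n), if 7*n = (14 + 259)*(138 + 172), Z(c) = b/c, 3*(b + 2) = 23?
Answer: 36/435223 ≈ 8.2716e-5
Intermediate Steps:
b = 17/3 (b = -2 + (⅓)*23 = -2 + 23/3 = 17/3 ≈ 5.6667)
E = -12
Z(c) = 17/(3*c)
n = 12090 (n = ((14 + 259)*(138 + 172))/7 = (273*310)/7 = (⅐)*84630 = 12090)
1/(Z(E) + n) = 1/((17/3)/(-12) + 12090) = 1/((17/3)*(-1/12) + 12090) = 1/(-17/36 + 12090) = 1/(435223/36) = 36/435223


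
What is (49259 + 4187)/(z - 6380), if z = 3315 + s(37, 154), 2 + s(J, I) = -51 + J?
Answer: -53446/3081 ≈ -17.347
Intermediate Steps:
s(J, I) = -53 + J (s(J, I) = -2 + (-51 + J) = -53 + J)
z = 3299 (z = 3315 + (-53 + 37) = 3315 - 16 = 3299)
(49259 + 4187)/(z - 6380) = (49259 + 4187)/(3299 - 6380) = 53446/(-3081) = 53446*(-1/3081) = -53446/3081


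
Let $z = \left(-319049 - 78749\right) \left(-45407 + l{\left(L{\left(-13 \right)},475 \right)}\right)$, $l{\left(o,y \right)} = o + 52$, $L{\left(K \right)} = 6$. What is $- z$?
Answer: $-18039741502$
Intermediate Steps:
$l{\left(o,y \right)} = 52 + o$
$z = 18039741502$ ($z = \left(-319049 - 78749\right) \left(-45407 + \left(52 + 6\right)\right) = - 397798 \left(-45407 + 58\right) = \left(-397798\right) \left(-45349\right) = 18039741502$)
$- z = \left(-1\right) 18039741502 = -18039741502$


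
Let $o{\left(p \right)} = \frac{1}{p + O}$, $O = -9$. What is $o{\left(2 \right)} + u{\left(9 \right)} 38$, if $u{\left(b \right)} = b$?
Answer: $\frac{2393}{7} \approx 341.86$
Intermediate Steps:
$o{\left(p \right)} = \frac{1}{-9 + p}$ ($o{\left(p \right)} = \frac{1}{p - 9} = \frac{1}{-9 + p}$)
$o{\left(2 \right)} + u{\left(9 \right)} 38 = \frac{1}{-9 + 2} + 9 \cdot 38 = \frac{1}{-7} + 342 = - \frac{1}{7} + 342 = \frac{2393}{7}$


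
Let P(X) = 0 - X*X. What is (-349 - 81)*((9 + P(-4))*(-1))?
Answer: -3010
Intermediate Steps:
P(X) = -X² (P(X) = 0 - X² = -X²)
(-349 - 81)*((9 + P(-4))*(-1)) = (-349 - 81)*((9 - 1*(-4)²)*(-1)) = -430*(9 - 1*16)*(-1) = -430*(9 - 16)*(-1) = -(-3010)*(-1) = -430*7 = -3010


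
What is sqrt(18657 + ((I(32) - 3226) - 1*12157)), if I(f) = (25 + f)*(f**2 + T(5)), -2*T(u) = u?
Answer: sqrt(245998)/2 ≈ 247.99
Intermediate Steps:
T(u) = -u/2
I(f) = (25 + f)*(-5/2 + f**2) (I(f) = (25 + f)*(f**2 - 1/2*5) = (25 + f)*(f**2 - 5/2) = (25 + f)*(-5/2 + f**2))
sqrt(18657 + ((I(32) - 3226) - 1*12157)) = sqrt(18657 + (((-125/2 + 32**3 + 25*32**2 - 5/2*32) - 3226) - 1*12157)) = sqrt(18657 + (((-125/2 + 32768 + 25*1024 - 80) - 3226) - 12157)) = sqrt(18657 + (((-125/2 + 32768 + 25600 - 80) - 3226) - 12157)) = sqrt(18657 + ((116451/2 - 3226) - 12157)) = sqrt(18657 + (109999/2 - 12157)) = sqrt(18657 + 85685/2) = sqrt(122999/2) = sqrt(245998)/2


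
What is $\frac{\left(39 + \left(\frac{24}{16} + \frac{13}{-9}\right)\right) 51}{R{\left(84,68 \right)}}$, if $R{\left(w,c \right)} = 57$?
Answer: $\frac{629}{18} \approx 34.944$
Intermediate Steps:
$\frac{\left(39 + \left(\frac{24}{16} + \frac{13}{-9}\right)\right) 51}{R{\left(84,68 \right)}} = \frac{\left(39 + \left(\frac{24}{16} + \frac{13}{-9}\right)\right) 51}{57} = \left(39 + \left(24 \cdot \frac{1}{16} + 13 \left(- \frac{1}{9}\right)\right)\right) 51 \cdot \frac{1}{57} = \left(39 + \left(\frac{3}{2} - \frac{13}{9}\right)\right) 51 \cdot \frac{1}{57} = \left(39 + \frac{1}{18}\right) 51 \cdot \frac{1}{57} = \frac{703}{18} \cdot 51 \cdot \frac{1}{57} = \frac{11951}{6} \cdot \frac{1}{57} = \frac{629}{18}$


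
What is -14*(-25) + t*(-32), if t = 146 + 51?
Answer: -5954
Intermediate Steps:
t = 197
-14*(-25) + t*(-32) = -14*(-25) + 197*(-32) = 350 - 6304 = -5954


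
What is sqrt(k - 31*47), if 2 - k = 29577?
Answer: 6*I*sqrt(862) ≈ 176.16*I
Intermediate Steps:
k = -29575 (k = 2 - 1*29577 = 2 - 29577 = -29575)
sqrt(k - 31*47) = sqrt(-29575 - 31*47) = sqrt(-29575 - 1457) = sqrt(-31032) = 6*I*sqrt(862)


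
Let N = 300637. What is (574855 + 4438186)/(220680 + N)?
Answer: 5013041/521317 ≈ 9.6161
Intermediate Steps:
(574855 + 4438186)/(220680 + N) = (574855 + 4438186)/(220680 + 300637) = 5013041/521317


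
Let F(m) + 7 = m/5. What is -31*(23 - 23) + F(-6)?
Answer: -41/5 ≈ -8.2000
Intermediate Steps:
F(m) = -7 + m/5
-31*(23 - 23) + F(-6) = -31*(23 - 23) + (-7 + (1/5)*(-6)) = -31*0 + (-7 - 6/5) = 0 - 41/5 = -41/5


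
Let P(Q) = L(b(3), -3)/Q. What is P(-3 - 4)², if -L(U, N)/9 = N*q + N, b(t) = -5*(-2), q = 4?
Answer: 18225/49 ≈ 371.94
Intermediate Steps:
b(t) = 10
L(U, N) = -45*N (L(U, N) = -9*(N*4 + N) = -9*(4*N + N) = -45*N)
P(Q) = 135/Q (P(Q) = (-45*(-3))/Q = 135/Q)
P(-3 - 4)² = (135/(-3 - 4))² = (135/(-7))² = (135*(-⅐))² = (-135/7)² = 18225/49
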